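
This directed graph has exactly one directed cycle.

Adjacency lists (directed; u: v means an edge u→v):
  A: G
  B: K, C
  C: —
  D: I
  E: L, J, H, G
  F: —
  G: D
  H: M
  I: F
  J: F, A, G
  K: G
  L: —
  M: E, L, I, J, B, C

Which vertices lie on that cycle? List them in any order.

DFS with gray/black marking from M:
M gray
  E gray
    L gray
    L black
    J gray
      F gray
      F black
      A gray
        G gray
          D gray
            I gray
              I→F: F black — skip
            I black
          D black
        G black
      A black
      J→G: G black — skip
    J black
    H gray
      H→M: M is gray → back edge
Back edge closes the cycle M → E → H → M; its vertices are {E, H, M}.

E, H, M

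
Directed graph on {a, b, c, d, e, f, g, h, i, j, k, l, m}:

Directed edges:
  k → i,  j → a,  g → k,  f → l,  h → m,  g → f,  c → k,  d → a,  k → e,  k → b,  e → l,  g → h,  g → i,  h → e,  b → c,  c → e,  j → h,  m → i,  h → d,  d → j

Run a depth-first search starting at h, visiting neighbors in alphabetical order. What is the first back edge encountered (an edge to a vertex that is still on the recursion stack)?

j->h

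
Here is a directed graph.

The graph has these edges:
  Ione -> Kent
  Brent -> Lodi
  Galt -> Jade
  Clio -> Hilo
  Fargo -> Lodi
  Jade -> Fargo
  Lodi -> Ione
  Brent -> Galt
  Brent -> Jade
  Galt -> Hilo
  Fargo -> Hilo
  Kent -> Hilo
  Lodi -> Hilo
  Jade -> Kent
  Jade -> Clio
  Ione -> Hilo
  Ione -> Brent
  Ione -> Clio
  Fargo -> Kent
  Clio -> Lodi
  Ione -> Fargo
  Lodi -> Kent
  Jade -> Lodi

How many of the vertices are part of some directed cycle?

7

A vertex is on a directed cycle iff it belongs to a strongly connected component of size ≥ 2 (or has a self-loop).
The vertices on cycles are {Clio, Galt, Ione, Jade, Lodi, Brent, Fargo} — 7 in total.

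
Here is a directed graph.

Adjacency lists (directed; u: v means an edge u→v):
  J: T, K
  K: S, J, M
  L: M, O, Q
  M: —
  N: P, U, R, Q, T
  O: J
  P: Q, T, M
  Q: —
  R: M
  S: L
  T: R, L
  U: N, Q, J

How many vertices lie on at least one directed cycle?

8

A vertex is on a directed cycle iff it belongs to a strongly connected component of size ≥ 2 (or has a self-loop).
The vertices on cycles are {J, K, L, N, O, S, T, U} — 8 in total.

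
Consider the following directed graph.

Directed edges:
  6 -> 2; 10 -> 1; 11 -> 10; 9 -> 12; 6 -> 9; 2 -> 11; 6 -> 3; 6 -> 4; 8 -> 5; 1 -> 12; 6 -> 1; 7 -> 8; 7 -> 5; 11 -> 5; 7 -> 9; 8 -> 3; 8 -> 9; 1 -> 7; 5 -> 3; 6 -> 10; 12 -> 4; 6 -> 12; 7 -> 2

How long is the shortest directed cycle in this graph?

For each vertex v, BFS finds the shortest path from v back to v.
The shortest such closed walk is 10 → 1 → 7 → 2 → 11 → 10, length 5.

5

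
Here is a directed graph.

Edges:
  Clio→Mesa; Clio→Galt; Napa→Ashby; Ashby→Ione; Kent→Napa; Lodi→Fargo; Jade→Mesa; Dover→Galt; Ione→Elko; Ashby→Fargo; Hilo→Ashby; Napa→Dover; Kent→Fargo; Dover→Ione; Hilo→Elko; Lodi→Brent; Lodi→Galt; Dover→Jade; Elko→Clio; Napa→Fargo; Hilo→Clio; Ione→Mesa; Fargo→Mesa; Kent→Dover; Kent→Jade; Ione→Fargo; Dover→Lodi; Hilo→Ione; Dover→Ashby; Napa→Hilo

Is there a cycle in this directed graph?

No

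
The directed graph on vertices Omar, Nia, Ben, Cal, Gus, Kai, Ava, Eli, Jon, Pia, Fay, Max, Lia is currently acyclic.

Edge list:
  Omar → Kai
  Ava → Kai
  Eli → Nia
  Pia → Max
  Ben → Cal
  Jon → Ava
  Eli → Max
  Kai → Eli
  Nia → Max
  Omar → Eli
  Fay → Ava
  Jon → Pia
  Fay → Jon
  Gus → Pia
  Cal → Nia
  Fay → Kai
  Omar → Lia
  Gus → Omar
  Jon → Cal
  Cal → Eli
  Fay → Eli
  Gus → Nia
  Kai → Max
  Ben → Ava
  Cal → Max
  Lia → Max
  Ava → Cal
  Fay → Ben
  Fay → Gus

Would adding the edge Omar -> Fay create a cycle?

Adding Omar→Fay creates a cycle iff Fay can already reach Omar.
Path from Fay: Fay → Gus → Omar.
So Fay → … → Omar → Fay is a cycle.

Yes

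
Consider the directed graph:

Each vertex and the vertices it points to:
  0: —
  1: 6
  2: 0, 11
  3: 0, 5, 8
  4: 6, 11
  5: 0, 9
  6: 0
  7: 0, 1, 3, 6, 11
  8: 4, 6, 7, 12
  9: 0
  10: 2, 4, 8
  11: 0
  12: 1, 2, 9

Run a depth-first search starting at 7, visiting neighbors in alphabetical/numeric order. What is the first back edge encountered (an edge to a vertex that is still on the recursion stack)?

8->7

DFS from 7 (visiting neighbors in alphabetical/numeric order); mark gray on enter, black on exit:
7 gray
  0 gray
  0 black
  1 gray
    6 gray
      6→0: 0 black — skip
    6 black
  1 black
  3 gray
    3→0: 0 black — skip
    5 gray
      5→0: 0 black — skip
      9 gray
        9→0: 0 black — skip
      9 black
    5 black
    8 gray
      4 gray
        4→6: 6 black — skip
        11 gray
          11→0: 0 black — skip
        11 black
      4 black
      8→6: 6 black — skip
      8→7: 7 is gray → back edge
First back edge: 8 → 7.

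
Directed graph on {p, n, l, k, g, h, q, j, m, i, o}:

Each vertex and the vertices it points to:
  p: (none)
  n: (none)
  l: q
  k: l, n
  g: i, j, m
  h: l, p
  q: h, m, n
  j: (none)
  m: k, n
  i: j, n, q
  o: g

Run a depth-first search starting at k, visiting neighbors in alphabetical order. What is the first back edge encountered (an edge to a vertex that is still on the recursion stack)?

DFS from k (visiting neighbors in alphabetical order); mark gray on enter, black on exit:
k gray
  l gray
    q gray
      h gray
        h→l: l is gray → back edge
First back edge: h → l.

h→l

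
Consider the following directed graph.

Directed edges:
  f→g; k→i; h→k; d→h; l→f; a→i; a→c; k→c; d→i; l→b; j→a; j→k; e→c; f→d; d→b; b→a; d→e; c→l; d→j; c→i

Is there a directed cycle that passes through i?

i lies on a cycle iff there is a path from i back to itself.
Exploring from i, it never reaches itself; equivalently, its strongly connected component is a singleton.

No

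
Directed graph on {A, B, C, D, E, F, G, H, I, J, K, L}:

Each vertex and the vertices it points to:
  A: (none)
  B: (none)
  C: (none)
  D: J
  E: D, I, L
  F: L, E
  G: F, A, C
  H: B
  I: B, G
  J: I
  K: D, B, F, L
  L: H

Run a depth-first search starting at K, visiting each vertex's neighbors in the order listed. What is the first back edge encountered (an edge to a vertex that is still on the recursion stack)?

E->D

DFS from K (visiting each vertex's neighbors in the order listed); mark gray on enter, black on exit:
K gray
  D gray
    J gray
      I gray
        B gray
        B black
        G gray
          F gray
            L gray
              H gray
                H→B: B black — skip
              H black
            L black
            E gray
              E→D: D is gray → back edge
First back edge: E → D.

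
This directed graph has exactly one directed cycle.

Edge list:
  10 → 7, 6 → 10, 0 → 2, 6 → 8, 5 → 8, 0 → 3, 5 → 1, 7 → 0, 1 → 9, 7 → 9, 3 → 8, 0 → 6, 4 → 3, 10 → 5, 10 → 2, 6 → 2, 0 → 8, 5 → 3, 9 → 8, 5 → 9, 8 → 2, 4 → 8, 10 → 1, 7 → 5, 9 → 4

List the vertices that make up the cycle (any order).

0, 6, 7, 10

DFS with gray/black marking from 10:
10 gray
  7 gray
    9 gray
      8 gray
        2 gray
        2 black
      8 black
      4 gray
        3 gray
          3→8: 8 black — skip
        3 black
        4→8: 8 black — skip
      4 black
    9 black
    5 gray
      5→9: 9 black — skip
      5→8: 8 black — skip
      1 gray
        1→9: 9 black — skip
      1 black
      5→3: 3 black — skip
    5 black
    0 gray
      0→3: 3 black — skip
      0→8: 8 black — skip
      0→2: 2 black — skip
      6 gray
        6→8: 8 black — skip
        6→10: 10 is gray → back edge
Back edge closes the cycle 10 → 7 → 0 → 6 → 10; its vertices are {0, 6, 7, 10}.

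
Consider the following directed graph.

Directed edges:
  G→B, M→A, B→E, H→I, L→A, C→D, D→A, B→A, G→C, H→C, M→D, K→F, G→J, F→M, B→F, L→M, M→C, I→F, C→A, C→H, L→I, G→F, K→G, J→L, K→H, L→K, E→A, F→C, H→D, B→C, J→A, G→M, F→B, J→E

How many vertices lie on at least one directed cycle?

10

A vertex is on a directed cycle iff it belongs to a strongly connected component of size ≥ 2 (or has a self-loop).
The vertices on cycles are {B, C, F, G, H, I, J, K, L, M} — 10 in total.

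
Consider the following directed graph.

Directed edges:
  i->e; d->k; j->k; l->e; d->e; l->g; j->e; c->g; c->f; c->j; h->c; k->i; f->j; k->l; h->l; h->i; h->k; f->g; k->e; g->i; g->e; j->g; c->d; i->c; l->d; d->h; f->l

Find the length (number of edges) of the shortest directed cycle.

3

For each vertex v, BFS finds the shortest path from v back to v.
The shortest such closed walk is c → d → h → c, length 3.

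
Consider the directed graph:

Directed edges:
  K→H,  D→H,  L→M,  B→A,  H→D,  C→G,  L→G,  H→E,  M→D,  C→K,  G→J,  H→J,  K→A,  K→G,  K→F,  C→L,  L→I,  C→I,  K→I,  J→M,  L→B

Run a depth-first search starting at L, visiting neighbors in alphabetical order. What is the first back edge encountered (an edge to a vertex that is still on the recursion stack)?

DFS from L (visiting neighbors in alphabetical order); mark gray on enter, black on exit:
L gray
  B gray
    A gray
    A black
  B black
  G gray
    J gray
      M gray
        D gray
          H gray
            H→D: D is gray → back edge
First back edge: H → D.

H->D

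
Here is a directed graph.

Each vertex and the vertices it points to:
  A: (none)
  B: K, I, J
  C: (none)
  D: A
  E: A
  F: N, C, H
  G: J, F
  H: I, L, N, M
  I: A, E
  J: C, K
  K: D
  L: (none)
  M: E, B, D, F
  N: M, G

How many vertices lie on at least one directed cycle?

5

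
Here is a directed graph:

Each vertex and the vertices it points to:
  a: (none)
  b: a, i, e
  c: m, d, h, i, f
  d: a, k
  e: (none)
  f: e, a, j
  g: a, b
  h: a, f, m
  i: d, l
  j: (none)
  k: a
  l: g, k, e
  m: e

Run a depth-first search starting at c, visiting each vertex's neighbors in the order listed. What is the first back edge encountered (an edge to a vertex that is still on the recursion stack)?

b→i

DFS from c (visiting each vertex's neighbors in the order listed); mark gray on enter, black on exit:
c gray
  m gray
    e gray
    e black
  m black
  d gray
    a gray
    a black
    k gray
      k→a: a black — skip
    k black
  d black
  h gray
    h→a: a black — skip
    f gray
      f→e: e black — skip
      f→a: a black — skip
      j gray
      j black
    f black
    h→m: m black — skip
  h black
  i gray
    i→d: d black — skip
    l gray
      g gray
        g→a: a black — skip
        b gray
          b→a: a black — skip
          b→i: i is gray → back edge
First back edge: b → i.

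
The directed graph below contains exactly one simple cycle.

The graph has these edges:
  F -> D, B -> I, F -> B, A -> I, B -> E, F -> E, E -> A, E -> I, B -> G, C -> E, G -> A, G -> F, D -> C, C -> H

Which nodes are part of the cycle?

DFS with gray/black marking from B:
B gray
  E gray
    A gray
      I gray
      I black
    A black
    E→I: I black — skip
  E black
  G gray
    G→A: A black — skip
    F gray
      D gray
        C gray
          H gray
          H black
          C→E: E black — skip
        C black
      D black
      F→E: E black — skip
      F→B: B is gray → back edge
Back edge closes the cycle B → G → F → B; its vertices are {B, F, G}.

B, F, G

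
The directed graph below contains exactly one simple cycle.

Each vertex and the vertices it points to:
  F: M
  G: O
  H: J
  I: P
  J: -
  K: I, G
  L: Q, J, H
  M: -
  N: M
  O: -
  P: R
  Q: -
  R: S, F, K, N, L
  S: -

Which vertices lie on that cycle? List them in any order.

DFS with gray/black marking from R:
R gray
  S gray
  S black
  F gray
    M gray
    M black
  F black
  K gray
    I gray
      P gray
        P→R: R is gray → back edge
Back edge closes the cycle R → K → I → P → R; its vertices are {I, K, P, R}.

I, K, P, R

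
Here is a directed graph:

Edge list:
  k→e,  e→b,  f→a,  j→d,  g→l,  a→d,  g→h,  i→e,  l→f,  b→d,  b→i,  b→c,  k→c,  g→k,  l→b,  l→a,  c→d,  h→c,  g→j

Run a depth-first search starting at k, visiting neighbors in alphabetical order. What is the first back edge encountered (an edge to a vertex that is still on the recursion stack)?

DFS from k (visiting neighbors in alphabetical order); mark gray on enter, black on exit:
k gray
  c gray
    d gray
    d black
  c black
  e gray
    b gray
      b→c: c black — skip
      b→d: d black — skip
      i gray
        i→e: e is gray → back edge
First back edge: i → e.

i→e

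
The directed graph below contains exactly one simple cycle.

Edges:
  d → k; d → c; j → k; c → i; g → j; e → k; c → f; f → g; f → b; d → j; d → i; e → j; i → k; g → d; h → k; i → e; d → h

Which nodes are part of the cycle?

c, d, f, g

DFS with gray/black marking from g:
g gray
  j gray
    k gray
    k black
  j black
  d gray
    d→k: k black — skip
    d→j: j black — skip
    h gray
      h→k: k black — skip
    h black
    c gray
      f gray
        b gray
        b black
        f→g: g is gray → back edge
Back edge closes the cycle g → d → c → f → g; its vertices are {c, d, f, g}.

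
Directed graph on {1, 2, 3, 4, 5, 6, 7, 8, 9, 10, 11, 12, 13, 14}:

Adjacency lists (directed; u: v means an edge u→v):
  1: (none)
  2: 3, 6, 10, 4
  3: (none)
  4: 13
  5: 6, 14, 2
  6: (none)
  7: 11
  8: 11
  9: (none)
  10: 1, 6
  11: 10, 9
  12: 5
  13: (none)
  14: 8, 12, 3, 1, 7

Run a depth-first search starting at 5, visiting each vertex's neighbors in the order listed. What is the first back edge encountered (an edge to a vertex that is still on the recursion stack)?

12->5

DFS from 5 (visiting each vertex's neighbors in the order listed); mark gray on enter, black on exit:
5 gray
  6 gray
  6 black
  14 gray
    8 gray
      11 gray
        10 gray
          1 gray
          1 black
          10→6: 6 black — skip
        10 black
        9 gray
        9 black
      11 black
    8 black
    12 gray
      12→5: 5 is gray → back edge
First back edge: 12 → 5.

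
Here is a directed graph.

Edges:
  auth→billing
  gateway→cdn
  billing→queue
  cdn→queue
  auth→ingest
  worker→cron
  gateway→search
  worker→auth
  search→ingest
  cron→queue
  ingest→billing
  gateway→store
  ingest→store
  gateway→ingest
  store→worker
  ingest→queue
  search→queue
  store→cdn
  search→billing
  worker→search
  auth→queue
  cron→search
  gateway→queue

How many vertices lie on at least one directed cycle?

A vertex is on a directed cycle iff it belongs to a strongly connected component of size ≥ 2 (or has a self-loop).
The vertices on cycles are {auth, cron, store, ingest, search, worker} — 6 in total.

6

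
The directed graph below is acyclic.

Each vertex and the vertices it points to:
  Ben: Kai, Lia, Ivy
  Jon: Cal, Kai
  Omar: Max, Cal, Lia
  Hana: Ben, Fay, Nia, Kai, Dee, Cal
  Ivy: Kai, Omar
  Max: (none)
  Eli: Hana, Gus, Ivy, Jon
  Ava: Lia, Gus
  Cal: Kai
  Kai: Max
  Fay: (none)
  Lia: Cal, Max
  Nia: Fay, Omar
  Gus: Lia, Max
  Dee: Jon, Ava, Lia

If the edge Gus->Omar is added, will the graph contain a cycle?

No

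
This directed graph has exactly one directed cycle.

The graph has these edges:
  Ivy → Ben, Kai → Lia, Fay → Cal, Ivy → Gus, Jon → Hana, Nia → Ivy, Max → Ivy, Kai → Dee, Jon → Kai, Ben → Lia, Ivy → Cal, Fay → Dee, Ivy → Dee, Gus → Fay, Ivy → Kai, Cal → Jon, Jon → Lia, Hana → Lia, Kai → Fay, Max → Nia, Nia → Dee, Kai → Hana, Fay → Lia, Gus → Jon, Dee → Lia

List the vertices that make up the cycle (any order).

Cal, Fay, Jon, Kai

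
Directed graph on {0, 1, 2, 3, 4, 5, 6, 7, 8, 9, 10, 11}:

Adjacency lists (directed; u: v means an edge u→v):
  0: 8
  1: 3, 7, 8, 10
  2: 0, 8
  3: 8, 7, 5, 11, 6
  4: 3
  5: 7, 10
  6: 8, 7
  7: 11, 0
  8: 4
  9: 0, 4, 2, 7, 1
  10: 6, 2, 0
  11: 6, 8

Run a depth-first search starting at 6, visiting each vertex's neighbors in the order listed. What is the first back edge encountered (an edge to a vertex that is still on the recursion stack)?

3→8

DFS from 6 (visiting each vertex's neighbors in the order listed); mark gray on enter, black on exit:
6 gray
  8 gray
    4 gray
      3 gray
        3→8: 8 is gray → back edge
First back edge: 3 → 8.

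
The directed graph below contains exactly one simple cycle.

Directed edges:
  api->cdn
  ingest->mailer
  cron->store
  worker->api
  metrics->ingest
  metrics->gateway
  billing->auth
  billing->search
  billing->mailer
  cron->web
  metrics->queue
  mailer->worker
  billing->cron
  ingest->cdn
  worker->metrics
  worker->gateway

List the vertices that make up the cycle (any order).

ingest, mailer, worker, metrics

DFS with gray/black marking from mailer:
mailer gray
  worker gray
    metrics gray
      queue gray
      queue black
      ingest gray
        ingest→mailer: mailer is gray → back edge
Back edge closes the cycle mailer → worker → metrics → ingest → mailer; its vertices are {ingest, mailer, worker, metrics}.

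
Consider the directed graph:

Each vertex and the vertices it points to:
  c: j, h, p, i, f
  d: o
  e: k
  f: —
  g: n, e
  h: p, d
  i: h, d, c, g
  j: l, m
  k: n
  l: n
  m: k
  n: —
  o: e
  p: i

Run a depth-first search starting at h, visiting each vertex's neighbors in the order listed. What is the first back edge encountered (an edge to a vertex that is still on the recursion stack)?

DFS from h (visiting each vertex's neighbors in the order listed); mark gray on enter, black on exit:
h gray
  p gray
    i gray
      i→h: h is gray → back edge
First back edge: i → h.

i→h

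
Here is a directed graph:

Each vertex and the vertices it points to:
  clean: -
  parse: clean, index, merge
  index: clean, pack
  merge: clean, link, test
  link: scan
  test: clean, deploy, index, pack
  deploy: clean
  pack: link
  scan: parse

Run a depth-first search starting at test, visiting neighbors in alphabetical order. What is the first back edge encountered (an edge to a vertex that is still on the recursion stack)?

DFS from test (visiting neighbors in alphabetical order); mark gray on enter, black on exit:
test gray
  clean gray
  clean black
  deploy gray
    deploy→clean: clean black — skip
  deploy black
  index gray
    index→clean: clean black — skip
    pack gray
      link gray
        scan gray
          parse gray
            parse→clean: clean black — skip
            parse→index: index is gray → back edge
First back edge: parse → index.

parse→index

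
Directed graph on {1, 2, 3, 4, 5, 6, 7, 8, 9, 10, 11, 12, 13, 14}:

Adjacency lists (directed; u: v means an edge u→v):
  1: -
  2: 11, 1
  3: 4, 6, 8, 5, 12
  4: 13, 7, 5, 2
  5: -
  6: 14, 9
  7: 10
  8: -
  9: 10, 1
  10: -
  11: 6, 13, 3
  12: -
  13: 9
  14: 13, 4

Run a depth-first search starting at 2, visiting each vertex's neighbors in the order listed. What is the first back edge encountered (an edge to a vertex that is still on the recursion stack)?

4→2

DFS from 2 (visiting each vertex's neighbors in the order listed); mark gray on enter, black on exit:
2 gray
  11 gray
    6 gray
      14 gray
        13 gray
          9 gray
            10 gray
            10 black
            1 gray
            1 black
          9 black
        13 black
        4 gray
          4→13: 13 black — skip
          7 gray
            7→10: 10 black — skip
          7 black
          5 gray
          5 black
          4→2: 2 is gray → back edge
First back edge: 4 → 2.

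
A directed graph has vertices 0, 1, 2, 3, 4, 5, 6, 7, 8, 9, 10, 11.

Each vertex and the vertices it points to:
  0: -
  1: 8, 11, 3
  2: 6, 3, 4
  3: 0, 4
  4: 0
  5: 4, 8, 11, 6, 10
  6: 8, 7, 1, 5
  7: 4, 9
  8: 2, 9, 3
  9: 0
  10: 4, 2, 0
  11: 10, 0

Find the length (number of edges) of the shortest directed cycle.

For each vertex v, BFS finds the shortest path from v back to v.
The shortest such closed walk is 6 → 5 → 6, length 2.

2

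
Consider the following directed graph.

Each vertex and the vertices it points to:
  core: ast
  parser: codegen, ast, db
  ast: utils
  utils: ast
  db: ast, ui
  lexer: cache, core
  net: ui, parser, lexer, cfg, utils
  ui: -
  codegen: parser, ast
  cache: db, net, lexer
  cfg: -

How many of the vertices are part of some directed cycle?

7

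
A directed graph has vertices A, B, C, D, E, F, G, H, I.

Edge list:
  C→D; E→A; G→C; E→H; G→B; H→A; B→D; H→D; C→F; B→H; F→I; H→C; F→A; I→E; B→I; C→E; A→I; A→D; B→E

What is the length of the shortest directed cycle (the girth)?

For each vertex v, BFS finds the shortest path from v back to v.
The shortest such closed walk is C → E → H → C, length 3.

3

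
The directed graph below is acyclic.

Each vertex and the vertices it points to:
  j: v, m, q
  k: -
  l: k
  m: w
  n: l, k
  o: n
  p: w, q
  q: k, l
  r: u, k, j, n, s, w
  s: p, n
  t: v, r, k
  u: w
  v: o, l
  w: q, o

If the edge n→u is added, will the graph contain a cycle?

Yes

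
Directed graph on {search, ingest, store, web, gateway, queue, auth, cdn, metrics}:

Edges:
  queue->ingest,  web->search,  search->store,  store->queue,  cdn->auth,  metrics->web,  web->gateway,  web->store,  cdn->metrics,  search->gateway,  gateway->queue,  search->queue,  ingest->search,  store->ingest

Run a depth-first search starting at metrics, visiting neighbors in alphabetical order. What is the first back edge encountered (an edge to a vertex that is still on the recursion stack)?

DFS from metrics (visiting neighbors in alphabetical order); mark gray on enter, black on exit:
metrics gray
  web gray
    gateway gray
      queue gray
        ingest gray
          search gray
            search→gateway: gateway is gray → back edge
First back edge: search → gateway.

search→gateway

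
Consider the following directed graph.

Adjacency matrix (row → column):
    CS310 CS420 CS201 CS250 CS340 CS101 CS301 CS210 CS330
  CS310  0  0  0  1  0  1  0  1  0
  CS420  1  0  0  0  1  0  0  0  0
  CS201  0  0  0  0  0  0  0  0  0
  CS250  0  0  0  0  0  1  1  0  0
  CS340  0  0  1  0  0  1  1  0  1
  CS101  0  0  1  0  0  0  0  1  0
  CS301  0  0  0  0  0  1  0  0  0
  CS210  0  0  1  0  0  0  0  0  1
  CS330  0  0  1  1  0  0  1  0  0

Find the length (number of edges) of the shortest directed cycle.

4

For each vertex v, BFS finds the shortest path from v back to v.
The shortest such closed walk is CS301 → CS101 → CS210 → CS330 → CS301, length 4.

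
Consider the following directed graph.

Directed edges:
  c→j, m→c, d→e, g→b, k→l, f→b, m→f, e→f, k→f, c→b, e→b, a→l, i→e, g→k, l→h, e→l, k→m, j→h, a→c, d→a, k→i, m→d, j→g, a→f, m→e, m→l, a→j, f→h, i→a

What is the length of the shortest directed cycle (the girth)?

5

For each vertex v, BFS finds the shortest path from v back to v.
The shortest such closed walk is g → k → i → a → j → g, length 5.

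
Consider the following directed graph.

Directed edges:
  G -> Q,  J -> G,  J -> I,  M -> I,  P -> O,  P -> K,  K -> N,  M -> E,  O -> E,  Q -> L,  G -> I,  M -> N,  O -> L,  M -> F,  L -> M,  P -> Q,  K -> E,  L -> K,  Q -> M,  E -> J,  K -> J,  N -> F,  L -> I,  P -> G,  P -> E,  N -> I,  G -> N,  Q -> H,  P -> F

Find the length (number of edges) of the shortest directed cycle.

5

For each vertex v, BFS finds the shortest path from v back to v.
The shortest such closed walk is G → Q → L → K → J → G, length 5.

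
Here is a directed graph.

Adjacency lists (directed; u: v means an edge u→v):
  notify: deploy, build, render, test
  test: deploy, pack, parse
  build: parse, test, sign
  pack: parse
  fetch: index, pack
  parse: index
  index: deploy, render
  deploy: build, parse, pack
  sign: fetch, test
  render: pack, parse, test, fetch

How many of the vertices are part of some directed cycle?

A vertex is on a directed cycle iff it belongs to a strongly connected component of size ≥ 2 (or has a self-loop).
The vertices on cycles are {pack, sign, test, build, fetch, index, parse, deploy, render} — 9 in total.

9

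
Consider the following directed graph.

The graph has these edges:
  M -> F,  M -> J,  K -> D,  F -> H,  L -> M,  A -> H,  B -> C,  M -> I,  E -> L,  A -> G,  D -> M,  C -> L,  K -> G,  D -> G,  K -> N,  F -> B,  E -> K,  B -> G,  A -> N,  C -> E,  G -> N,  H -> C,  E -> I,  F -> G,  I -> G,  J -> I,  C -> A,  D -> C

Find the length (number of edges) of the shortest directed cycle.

3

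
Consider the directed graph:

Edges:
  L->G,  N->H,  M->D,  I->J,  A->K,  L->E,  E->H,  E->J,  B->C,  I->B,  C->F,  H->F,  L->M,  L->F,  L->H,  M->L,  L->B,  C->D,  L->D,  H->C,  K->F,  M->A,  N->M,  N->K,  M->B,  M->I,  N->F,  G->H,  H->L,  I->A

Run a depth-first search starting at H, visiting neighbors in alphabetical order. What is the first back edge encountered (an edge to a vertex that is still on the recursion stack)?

E→H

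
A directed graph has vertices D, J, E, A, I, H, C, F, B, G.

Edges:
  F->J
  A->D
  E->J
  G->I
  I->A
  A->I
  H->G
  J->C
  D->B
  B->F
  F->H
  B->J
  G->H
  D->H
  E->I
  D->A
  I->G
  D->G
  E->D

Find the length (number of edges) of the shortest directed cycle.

2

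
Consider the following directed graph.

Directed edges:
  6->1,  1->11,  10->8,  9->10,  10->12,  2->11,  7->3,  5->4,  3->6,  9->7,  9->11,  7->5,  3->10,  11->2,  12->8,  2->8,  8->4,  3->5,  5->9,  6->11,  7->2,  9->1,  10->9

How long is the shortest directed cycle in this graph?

2

For each vertex v, BFS finds the shortest path from v back to v.
The shortest such closed walk is 10 → 9 → 10, length 2.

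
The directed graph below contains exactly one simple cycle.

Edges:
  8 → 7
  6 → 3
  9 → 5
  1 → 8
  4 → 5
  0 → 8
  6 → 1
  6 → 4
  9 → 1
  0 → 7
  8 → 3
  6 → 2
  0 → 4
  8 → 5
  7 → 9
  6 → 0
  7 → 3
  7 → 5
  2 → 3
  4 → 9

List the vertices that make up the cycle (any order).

1, 7, 8, 9

DFS with gray/black marking from 1:
1 gray
  8 gray
    3 gray
    3 black
    7 gray
      9 gray
        9→1: 1 is gray → back edge
Back edge closes the cycle 1 → 8 → 7 → 9 → 1; its vertices are {1, 7, 8, 9}.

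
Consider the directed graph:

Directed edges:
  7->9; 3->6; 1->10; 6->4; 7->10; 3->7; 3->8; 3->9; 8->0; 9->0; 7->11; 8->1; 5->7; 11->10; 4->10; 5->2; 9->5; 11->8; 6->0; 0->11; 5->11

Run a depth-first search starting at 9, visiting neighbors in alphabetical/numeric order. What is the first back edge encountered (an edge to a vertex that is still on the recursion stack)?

8→0

DFS from 9 (visiting neighbors in alphabetical/numeric order); mark gray on enter, black on exit:
9 gray
  0 gray
    11 gray
      8 gray
        8→0: 0 is gray → back edge
First back edge: 8 → 0.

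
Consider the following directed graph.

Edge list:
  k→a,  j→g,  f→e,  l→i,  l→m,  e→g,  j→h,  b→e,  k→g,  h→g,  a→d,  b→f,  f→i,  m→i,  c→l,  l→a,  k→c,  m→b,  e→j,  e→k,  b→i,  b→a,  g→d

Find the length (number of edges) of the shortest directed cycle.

For each vertex v, BFS finds the shortest path from v back to v.
The shortest such closed walk is b → e → k → c → l → m → b, length 6.

6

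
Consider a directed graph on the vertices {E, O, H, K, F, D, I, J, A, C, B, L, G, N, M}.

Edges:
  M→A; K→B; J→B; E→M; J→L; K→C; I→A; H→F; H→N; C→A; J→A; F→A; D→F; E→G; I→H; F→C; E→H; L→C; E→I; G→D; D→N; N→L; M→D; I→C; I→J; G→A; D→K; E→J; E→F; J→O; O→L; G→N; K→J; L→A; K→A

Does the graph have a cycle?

No

DFS with white/gray/black marking, starting from A:
A gray
A black
E gray
  F gray
    F→A: A black — skip
    C gray
      C→A: A black — skip
    C black
  F black
  G gray
    G→A: A black — skip
    D gray
      N gray
        L gray
          L→A: A black — skip
          L→C: C black — skip
        L black
      N black
      D→F: F black — skip
      K gray
        K→C: C black — skip
        B gray
        B black
        K→A: A black — skip
        J gray
          O gray
            O→L: L black — skip
          O black
          J→A: A black — skip
          J→L: L black — skip
          J→B: B black — skip
        J black
      K black
    D black
    G→N: N black — skip
  G black
  E→J: J black — skip
  H gray
    H→F: F black — skip
    H→N: N black — skip
  H black
  I gray
    I→C: C black — skip
    I→A: A black — skip
    I→J: J black — skip
    I→H: H black — skip
  I black
  M gray
    M→D: D black — skip
    M→A: A black — skip
  M black
E black
Every edge goes to a white or black vertex — no back edge, so the graph is acyclic.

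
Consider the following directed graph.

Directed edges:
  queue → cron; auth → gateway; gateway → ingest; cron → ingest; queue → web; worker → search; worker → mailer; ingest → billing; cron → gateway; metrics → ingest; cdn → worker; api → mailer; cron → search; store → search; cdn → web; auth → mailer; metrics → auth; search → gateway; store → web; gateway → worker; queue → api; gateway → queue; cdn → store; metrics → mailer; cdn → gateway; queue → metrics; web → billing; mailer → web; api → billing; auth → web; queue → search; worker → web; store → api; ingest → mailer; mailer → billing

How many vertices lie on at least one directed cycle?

7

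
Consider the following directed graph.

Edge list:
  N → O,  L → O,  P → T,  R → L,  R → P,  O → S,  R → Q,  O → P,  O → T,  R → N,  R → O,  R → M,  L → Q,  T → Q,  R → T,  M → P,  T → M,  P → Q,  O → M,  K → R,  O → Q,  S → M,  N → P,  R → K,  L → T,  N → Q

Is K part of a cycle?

Yes

K is on a cycle iff K can reach itself via ≥1 edge.
K → R → K — yes.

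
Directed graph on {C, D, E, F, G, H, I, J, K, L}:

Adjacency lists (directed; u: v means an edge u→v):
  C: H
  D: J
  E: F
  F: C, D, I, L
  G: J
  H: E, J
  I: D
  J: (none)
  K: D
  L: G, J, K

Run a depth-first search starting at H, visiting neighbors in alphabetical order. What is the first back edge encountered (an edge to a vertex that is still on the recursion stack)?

DFS from H (visiting neighbors in alphabetical order); mark gray on enter, black on exit:
H gray
  E gray
    F gray
      C gray
        C→H: H is gray → back edge
First back edge: C → H.

C->H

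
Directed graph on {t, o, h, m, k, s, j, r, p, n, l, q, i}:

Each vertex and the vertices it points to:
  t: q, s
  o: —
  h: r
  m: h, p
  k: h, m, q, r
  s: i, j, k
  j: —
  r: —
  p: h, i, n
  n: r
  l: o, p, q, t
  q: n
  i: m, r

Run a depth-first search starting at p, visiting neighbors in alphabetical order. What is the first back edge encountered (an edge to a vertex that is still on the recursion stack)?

DFS from p (visiting neighbors in alphabetical order); mark gray on enter, black on exit:
p gray
  h gray
    r gray
    r black
  h black
  i gray
    m gray
      m→h: h black — skip
      m→p: p is gray → back edge
First back edge: m → p.

m→p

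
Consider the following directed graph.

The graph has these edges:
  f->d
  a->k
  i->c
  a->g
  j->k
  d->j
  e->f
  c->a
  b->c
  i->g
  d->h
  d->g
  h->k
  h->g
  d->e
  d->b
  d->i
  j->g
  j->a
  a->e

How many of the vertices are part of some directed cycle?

A vertex is on a directed cycle iff it belongs to a strongly connected component of size ≥ 2 (or has a self-loop).
The vertices on cycles are {a, b, c, d, e, f, i, j} — 8 in total.

8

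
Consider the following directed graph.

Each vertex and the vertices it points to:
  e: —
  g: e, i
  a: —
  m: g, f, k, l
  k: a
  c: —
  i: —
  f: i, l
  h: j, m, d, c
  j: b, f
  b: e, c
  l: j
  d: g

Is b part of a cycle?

No

b lies on a cycle iff there is a path from b back to itself.
Exploring from b, it never reaches itself; equivalently, its strongly connected component is a singleton.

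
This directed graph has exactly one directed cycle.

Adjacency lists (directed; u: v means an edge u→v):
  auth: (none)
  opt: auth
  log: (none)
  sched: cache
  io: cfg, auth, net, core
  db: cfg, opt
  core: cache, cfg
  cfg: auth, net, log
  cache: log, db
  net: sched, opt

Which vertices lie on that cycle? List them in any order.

DFS with gray/black marking from cache:
cache gray
  log gray
  log black
  db gray
    cfg gray
      auth gray
      auth black
      net gray
        sched gray
          sched→cache: cache is gray → back edge
Back edge closes the cycle cache → db → cfg → net → sched → cache; its vertices are {db, cfg, net, cache, sched}.

db, cfg, net, cache, sched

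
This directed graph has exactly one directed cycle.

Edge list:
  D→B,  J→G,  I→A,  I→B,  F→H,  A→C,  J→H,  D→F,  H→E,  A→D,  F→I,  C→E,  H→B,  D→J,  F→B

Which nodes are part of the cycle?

DFS with gray/black marking from A:
A gray
  D gray
    B gray
    B black
    F gray
      H gray
        H→B: B black — skip
        E gray
        E black
      H black
      F→B: B black — skip
      I gray
        I→A: A is gray → back edge
Back edge closes the cycle A → D → F → I → A; its vertices are {A, D, F, I}.

A, D, F, I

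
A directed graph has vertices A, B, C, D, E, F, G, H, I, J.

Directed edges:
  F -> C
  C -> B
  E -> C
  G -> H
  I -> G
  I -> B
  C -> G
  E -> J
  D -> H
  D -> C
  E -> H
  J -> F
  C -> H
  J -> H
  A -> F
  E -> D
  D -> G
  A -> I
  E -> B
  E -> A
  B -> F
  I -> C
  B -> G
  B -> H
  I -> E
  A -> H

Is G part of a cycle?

No

G lies on a cycle iff there is a path from G back to itself.
Exploring from G, it never reaches itself; equivalently, its strongly connected component is a singleton.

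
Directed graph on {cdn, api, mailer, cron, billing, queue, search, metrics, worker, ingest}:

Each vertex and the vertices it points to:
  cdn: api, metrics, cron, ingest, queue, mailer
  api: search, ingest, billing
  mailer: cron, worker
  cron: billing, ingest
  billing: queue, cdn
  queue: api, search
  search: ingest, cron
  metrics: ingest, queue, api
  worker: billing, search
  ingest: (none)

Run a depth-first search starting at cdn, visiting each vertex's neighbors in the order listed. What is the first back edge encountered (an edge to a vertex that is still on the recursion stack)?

DFS from cdn (visiting each vertex's neighbors in the order listed); mark gray on enter, black on exit:
cdn gray
  api gray
    search gray
      ingest gray
      ingest black
      cron gray
        billing gray
          queue gray
            queue→api: api is gray → back edge
First back edge: queue → api.

queue->api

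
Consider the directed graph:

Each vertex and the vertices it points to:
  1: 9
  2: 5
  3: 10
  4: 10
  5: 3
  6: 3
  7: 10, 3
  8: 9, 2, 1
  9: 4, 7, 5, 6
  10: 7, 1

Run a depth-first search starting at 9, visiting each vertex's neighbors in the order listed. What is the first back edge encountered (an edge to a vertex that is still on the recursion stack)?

7→10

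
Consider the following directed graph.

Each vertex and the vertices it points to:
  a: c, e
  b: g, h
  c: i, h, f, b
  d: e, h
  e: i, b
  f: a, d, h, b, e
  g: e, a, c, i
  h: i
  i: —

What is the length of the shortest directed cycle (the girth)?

3

For each vertex v, BFS finds the shortest path from v back to v.
The shortest such closed walk is f → a → c → f, length 3.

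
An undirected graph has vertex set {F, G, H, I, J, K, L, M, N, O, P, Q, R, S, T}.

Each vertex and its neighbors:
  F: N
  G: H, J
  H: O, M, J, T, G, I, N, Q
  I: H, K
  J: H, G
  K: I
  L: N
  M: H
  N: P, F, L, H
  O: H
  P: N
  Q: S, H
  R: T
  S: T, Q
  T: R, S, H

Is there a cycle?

DFS, tracking each vertex's parent; an edge to a visited non-parent vertex closes a cycle.
Start from S:
visit S (parent –)
  visit T (parent S)
    visit R (parent T)
      R–T: parent, skip
    T–S: parent, skip
    visit H (parent T)
      visit O (parent H)
        O–H: parent, skip
      visit M (parent H)
        M–H: parent, skip
      visit J (parent H)
        J–H: parent, skip
        visit G (parent J)
          G–H: H visited and ≠ parent → cycle
Cycle: H – J – G – H.

Yes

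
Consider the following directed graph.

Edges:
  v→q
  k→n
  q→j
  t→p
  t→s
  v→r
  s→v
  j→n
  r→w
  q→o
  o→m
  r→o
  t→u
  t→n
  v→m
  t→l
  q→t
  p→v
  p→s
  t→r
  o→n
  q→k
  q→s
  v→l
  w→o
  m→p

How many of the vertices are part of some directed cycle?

9

A vertex is on a directed cycle iff it belongs to a strongly connected component of size ≥ 2 (or has a self-loop).
The vertices on cycles are {m, o, p, q, r, s, t, v, w} — 9 in total.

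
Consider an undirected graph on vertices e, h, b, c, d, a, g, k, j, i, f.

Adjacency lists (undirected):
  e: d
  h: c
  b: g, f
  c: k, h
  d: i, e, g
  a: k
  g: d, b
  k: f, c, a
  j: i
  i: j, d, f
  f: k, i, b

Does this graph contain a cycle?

Yes

DFS, tracking each vertex's parent; an edge to a visited non-parent vertex closes a cycle.
Start from j:
visit j (parent –)
  visit i (parent j)
    i–j: parent, skip
    visit d (parent i)
      d–i: parent, skip
      visit e (parent d)
        e–d: parent, skip
      visit g (parent d)
        g–d: parent, skip
        visit b (parent g)
          b–g: parent, skip
          visit f (parent b)
            visit k (parent f)
              k–f: parent, skip
              visit c (parent k)
                c–k: parent, skip
                visit h (parent c)
                  h–c: parent, skip
              visit a (parent k)
                a–k: parent, skip
            f–i: i visited and ≠ parent → cycle
Cycle: i – d – g – b – f – i.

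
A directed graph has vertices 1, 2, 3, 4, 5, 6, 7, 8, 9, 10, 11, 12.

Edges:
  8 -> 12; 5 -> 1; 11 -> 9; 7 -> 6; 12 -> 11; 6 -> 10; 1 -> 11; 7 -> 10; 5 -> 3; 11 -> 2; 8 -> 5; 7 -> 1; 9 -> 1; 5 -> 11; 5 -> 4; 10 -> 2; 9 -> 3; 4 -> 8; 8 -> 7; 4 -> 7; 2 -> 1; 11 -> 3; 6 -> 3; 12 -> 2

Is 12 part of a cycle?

12 lies on a cycle iff there is a path from 12 back to itself.
Exploring from 12, it never reaches itself; equivalently, its strongly connected component is a singleton.

No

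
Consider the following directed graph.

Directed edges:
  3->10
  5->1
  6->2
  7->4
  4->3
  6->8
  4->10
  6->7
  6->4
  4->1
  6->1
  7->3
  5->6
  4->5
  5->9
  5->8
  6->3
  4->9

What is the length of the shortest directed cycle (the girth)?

3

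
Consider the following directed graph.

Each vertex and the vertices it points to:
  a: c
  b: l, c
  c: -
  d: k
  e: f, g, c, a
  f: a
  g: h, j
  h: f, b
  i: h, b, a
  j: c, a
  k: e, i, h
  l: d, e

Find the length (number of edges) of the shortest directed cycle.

For each vertex v, BFS finds the shortest path from v back to v.
The shortest such closed walk is l → d → k → i → b → l, length 5.

5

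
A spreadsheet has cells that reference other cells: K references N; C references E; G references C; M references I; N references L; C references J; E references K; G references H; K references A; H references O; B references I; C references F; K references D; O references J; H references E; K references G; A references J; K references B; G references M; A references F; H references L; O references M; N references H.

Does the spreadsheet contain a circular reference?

Yes

DFS with white/gray/black marking, starting from F:
F gray
F black
A gray
  A→F: F black — skip
  J gray
  J black
A black
B gray
  I gray
  I black
B black
C gray
  C→J: J black — skip
  E gray
    K gray
      K→A: A black — skip
      K→B: B black — skip
      N gray
        L gray
        L black
        H gray
          O gray
            M gray
              M→I: I black — skip
            M black
            O→J: J black — skip
          O black
          H→L: L black — skip
          H→E: E is gray → back edge
Back edge found, so a cycle exists: E → K → N → H → E.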